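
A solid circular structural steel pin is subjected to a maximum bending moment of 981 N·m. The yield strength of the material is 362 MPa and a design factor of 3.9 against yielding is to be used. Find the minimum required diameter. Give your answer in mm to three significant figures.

σ_allow = 362/3.9 = 92.82 MPa.
For a solid circular section σ = 32M/(πd³), so d³ = 32M/(π σ_allow) = 32×981000/(π×92.82) = 107700 mm³.
d = 47.57 mm.

d = 47.6 mm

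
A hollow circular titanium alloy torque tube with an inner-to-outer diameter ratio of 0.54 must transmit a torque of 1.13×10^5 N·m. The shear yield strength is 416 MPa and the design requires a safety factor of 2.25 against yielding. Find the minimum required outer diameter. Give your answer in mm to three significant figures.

τ_allow = 416/2.25 = 184.9 MPa.
For a hollow shaft τ = 16T/[πd_o³(1−k⁴)] with k = 0.54, so 1−k⁴ = 0.9150.
d_o³ = 16T/[π τ_allow (1−k⁴)] = 16×1.1300×10^8/(π×184.9×0.9150) = 3.402×10^6 mm³.
d_o = 150.4 mm.

d_o = 150 mm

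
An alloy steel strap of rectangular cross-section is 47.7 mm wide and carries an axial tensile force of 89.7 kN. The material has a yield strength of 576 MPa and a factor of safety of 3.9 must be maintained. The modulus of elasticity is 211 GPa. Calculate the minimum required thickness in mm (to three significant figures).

t = 12.7 mm

σ_allow = 576/3.9 = 147.7 MPa.
Required area A = F/σ_allow = 89700/147.7 = 607.3 mm².
t = A/w = 607.3/47.7 = 12.73 mm.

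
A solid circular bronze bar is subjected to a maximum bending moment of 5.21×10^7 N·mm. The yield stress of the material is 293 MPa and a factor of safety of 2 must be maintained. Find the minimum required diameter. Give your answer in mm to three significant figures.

d = 154 mm

σ_allow = 293/2 = 146.5 MPa.
For a solid circular section σ = 32M/(πd³), so d³ = 32M/(π σ_allow) = 32×5.2100×10^7/(π×146.5) = 3.622×10^6 mm³.
d = 153.6 mm.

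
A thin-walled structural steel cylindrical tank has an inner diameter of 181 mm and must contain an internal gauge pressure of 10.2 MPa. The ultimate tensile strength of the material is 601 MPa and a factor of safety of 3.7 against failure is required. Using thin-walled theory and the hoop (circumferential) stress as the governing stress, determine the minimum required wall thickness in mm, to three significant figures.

t = 5.68 mm

σ_allow = 601/3.7 = 162.4 MPa.
Hoop stress σ_h = pD/(2t), so t = pD/(2σ_allow) = 10.2×181/(2×162.4) = 5.683 mm.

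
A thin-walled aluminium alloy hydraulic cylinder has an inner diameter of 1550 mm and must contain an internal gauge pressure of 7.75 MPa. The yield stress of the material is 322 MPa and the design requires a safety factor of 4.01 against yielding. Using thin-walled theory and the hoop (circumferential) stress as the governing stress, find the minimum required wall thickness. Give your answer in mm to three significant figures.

t = 74.8 mm

σ_allow = 322/4.01 = 80.30 MPa.
Hoop stress σ_h = pD/(2t), so t = pD/(2σ_allow) = 7.75×1550/(2×80.30) = 74.80 mm.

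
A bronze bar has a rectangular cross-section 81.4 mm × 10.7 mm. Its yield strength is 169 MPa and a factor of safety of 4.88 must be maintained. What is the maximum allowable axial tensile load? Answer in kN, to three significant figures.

F_allow = 30.2 kN

σ_allow = 169/4.88 = 34.63 MPa.
A = 81.4×10.7 = 871.0 mm².
F_allow = σ_allow × A = 34.63×871.0 = 30160 N.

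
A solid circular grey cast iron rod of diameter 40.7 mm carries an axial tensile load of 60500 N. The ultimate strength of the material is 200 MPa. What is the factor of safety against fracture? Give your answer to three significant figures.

n = 4.30

A = πd²/4 = 1301 mm².
σ = F/A = 60500/1301 = 46.50 MPa.
n = 200/46.50 = 4.301.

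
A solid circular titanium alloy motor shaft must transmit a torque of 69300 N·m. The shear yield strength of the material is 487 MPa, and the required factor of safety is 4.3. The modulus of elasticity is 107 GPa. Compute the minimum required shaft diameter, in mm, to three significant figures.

Allowable shear stress τ_allow = 487/4.3 = 113.3 MPa.
For a solid shaft τ = 16T/(πd³), so d³ = 16T/(π τ_allow) = 16×6.9300×10^7/(π×113.3) = 3.116×10^6 mm³.
d = (3.116×10^6)^(1/3) = 146.1 mm.

d = 146 mm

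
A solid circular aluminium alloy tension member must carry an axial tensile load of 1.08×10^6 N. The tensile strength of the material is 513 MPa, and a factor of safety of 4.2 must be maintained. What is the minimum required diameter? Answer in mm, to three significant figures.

d = 106 mm

Allowable stress σ_allow = 513/4.2 = 122.1 MPa.
Required area A = F/σ_allow = 1080000/122.1 = 8842 mm².
A = πd²/4 → d = √(4A/π) = 106.1 mm.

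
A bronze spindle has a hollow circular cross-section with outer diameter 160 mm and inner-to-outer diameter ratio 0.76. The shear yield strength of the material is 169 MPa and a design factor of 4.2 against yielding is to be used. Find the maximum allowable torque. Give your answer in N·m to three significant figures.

T_allow = 21600 N·m

τ_allow = 169/4.2 = 40.24 MPa.
For a hollow shaft T_allow = τ_allow·πd_o³(1−k⁴)/16 with 1−k⁴ = 0.6664, so πd_o³(1−k⁴)/16 = 535900 mm³.
T_allow = 40.24×535900 = 2.156×10^7 N·mm = 21560 N·m.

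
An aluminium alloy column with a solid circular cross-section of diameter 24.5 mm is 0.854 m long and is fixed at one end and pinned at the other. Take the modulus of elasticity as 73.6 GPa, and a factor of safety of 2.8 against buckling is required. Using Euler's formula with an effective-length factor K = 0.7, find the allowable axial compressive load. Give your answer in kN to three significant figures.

I = πd⁴/64 = π×24.5⁴/64 = 17690 mm⁴.
Effective length L_e = KL = 0.7×0.854 m = 597.8 mm.
Euler critical load P_cr = π²EI/L_e² = π²×73600×17690/597.8² = 35950 N.
P_allow = P_cr/n = 35950/2.8 = 12840 N.

P_allow = 12.8 kN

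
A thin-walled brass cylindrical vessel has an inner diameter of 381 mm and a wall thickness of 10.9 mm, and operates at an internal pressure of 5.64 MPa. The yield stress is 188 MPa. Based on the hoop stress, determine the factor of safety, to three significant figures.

n = 1.91

σ_h = pD/(2t) = 5.64×381/(2×10.9) = 98.57 MPa.
n = 188/98.57 = 1.907.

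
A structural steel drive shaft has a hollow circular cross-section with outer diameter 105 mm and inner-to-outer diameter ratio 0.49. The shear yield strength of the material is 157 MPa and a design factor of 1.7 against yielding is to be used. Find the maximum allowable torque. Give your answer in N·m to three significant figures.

T_allow = 19800 N·m

τ_allow = 157/1.7 = 92.35 MPa.
For a hollow shaft T_allow = τ_allow·πd_o³(1−k⁴)/16 with 1−k⁴ = 0.9424, so πd_o³(1−k⁴)/16 = 214200 mm³.
T_allow = 92.35×214200 = 1.978×10^7 N·mm = 19780 N·m.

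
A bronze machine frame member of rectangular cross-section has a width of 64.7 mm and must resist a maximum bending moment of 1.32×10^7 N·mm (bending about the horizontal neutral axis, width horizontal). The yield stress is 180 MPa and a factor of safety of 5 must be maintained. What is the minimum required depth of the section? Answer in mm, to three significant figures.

h = 184 mm

σ_allow = 180/5 = 36.00 MPa.
For a rectangular section σ = 6M/(bh²), so h² = 6M/(b σ_allow) = 6×1.3200×10^7/(64.7×36.00) = 34000 mm².
h = 184.4 mm.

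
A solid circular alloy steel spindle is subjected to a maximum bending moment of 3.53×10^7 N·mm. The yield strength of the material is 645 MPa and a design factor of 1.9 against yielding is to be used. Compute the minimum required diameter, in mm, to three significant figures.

d = 102 mm

σ_allow = 645/1.9 = 339.5 MPa.
For a solid circular section σ = 32M/(πd³), so d³ = 32M/(π σ_allow) = 32×3.5300×10^7/(π×339.5) = 1.059×10^6 mm³.
d = 101.9 mm.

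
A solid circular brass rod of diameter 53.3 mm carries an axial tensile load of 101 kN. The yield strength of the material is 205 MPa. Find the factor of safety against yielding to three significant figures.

n = 4.53

A = πd²/4 = 2231 mm².
σ = F/A = 101000/2231 = 45.27 MPa.
n = 205/45.27 = 4.529.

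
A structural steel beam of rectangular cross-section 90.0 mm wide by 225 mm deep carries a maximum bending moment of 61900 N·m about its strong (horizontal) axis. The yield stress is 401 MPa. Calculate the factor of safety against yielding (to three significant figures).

Section modulus S = bh²/6 = 90.0×225²/6 = 759400 mm³.
σ = M/S = 6.1900×10^7/759400 = 81.51 MPa.
n = 401/81.51 = 4.919.

n = 4.92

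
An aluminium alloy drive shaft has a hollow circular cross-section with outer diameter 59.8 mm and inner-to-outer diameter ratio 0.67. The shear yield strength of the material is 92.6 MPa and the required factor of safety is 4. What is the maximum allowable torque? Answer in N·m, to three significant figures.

τ_allow = 92.6/4 = 23.15 MPa.
For a hollow shaft T_allow = τ_allow·πd_o³(1−k⁴)/16 with 1−k⁴ = 0.7985, so πd_o³(1−k⁴)/16 = 33530 mm³.
T_allow = 23.15×33530 = 776200 N·mm = 776.2 N·m.

T_allow = 776 N·m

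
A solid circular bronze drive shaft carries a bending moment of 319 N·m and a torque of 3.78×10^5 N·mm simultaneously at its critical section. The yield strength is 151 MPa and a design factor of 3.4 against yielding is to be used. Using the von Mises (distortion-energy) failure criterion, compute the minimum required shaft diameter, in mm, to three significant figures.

σ_allow = σ_y/n = 151/3.4 = 44.41 MPa.
For a solid shaft σ_b = 32M/(πd³) and τ = 16T/(πd³), so the von Mises stress is σ' = (16/πd³)·√(4M²+3T²).
√(4M²+3T²) = √(4×(319000)² + 3×(378000)²) = 914200 N·mm.
d³ = 16×914200/(π×44.41) = 104800 mm³.
d = 47.15 mm.

d = 47.2 mm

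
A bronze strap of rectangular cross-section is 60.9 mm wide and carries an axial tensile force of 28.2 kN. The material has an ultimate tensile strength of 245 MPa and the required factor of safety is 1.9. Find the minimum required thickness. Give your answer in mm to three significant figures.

σ_allow = 245/1.9 = 128.9 MPa.
Required area A = F/σ_allow = 28200/128.9 = 218.7 mm².
t = A/w = 218.7/60.9 = 3.591 mm.

t = 3.59 mm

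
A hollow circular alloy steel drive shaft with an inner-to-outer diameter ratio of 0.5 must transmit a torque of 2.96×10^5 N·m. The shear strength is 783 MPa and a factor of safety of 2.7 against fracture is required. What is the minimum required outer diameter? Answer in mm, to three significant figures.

d_o = 177 mm

τ_allow = 783/2.7 = 290.0 MPa.
For a hollow shaft τ = 16T/[πd_o³(1−k⁴)] with k = 0.5, so 1−k⁴ = 0.9375.
d_o³ = 16T/[π τ_allow (1−k⁴)] = 16×2.9600×10^8/(π×290.0×0.9375) = 5.545×10^6 mm³.
d_o = 177.0 mm.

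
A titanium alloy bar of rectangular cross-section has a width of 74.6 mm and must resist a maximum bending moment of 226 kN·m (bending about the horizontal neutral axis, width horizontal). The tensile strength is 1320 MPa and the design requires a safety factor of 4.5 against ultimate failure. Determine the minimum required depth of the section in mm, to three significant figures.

h = 249 mm

σ_allow = 1320/4.5 = 293.3 MPa.
For a rectangular section σ = 6M/(bh²), so h² = 6M/(b σ_allow) = 6×2.2600×10^8/(74.6×293.3) = 61970 mm².
h = 248.9 mm.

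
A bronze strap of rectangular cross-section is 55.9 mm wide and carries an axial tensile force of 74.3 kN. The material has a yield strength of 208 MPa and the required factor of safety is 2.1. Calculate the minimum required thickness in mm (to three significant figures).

t = 13.4 mm

σ_allow = 208/2.1 = 99.05 MPa.
Required area A = F/σ_allow = 74300/99.05 = 750.1 mm².
t = A/w = 750.1/55.9 = 13.42 mm.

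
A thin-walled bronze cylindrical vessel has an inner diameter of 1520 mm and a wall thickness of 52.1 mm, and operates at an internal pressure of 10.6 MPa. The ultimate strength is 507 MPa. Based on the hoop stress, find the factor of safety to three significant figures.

n = 3.28

σ_h = pD/(2t) = 10.6×1520/(2×52.1) = 154.6 MPa.
n = 507/154.6 = 3.279.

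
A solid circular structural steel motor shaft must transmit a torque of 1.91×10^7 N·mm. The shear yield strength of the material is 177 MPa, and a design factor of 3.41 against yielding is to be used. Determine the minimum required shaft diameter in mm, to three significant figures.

Allowable shear stress τ_allow = 177/3.41 = 51.91 MPa.
For a solid shaft τ = 16T/(πd³), so d³ = 16T/(π τ_allow) = 16×1.9100×10^7/(π×51.91) = 1.874×10^6 mm³.
d = (1.874×10^6)^(1/3) = 123.3 mm.

d = 123 mm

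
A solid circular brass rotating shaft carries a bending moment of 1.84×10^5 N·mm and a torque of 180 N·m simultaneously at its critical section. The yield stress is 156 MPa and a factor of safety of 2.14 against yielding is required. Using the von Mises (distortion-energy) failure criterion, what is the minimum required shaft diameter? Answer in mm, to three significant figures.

σ_allow = σ_y/n = 156/2.14 = 72.90 MPa.
For a solid shaft σ_b = 32M/(πd³) and τ = 16T/(πd³), so the von Mises stress is σ' = (16/πd³)·√(4M²+3T²).
√(4M²+3T²) = √(4×(184000)² + 3×(180000)²) = 482300 N·mm.
d³ = 16×482300/(π×72.90) = 33700 mm³.
d = 32.30 mm.

d = 32.3 mm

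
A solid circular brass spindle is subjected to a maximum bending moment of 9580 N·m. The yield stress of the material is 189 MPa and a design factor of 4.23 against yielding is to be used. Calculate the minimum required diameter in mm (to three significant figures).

d = 130 mm

σ_allow = 189/4.23 = 44.68 MPa.
For a solid circular section σ = 32M/(πd³), so d³ = 32M/(π σ_allow) = 32×9580000/(π×44.68) = 2.184×10^6 mm³.
d = 129.7 mm.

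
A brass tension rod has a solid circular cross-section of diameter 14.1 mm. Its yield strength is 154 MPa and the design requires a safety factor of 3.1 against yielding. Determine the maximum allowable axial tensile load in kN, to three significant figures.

σ_allow = 154/3.1 = 49.68 MPa.
A = πd²/4 = π×14.1²/4 = 156.1 mm².
F_allow = σ_allow × A = 49.68×156.1 = 7757 N.

F_allow = 7.76 kN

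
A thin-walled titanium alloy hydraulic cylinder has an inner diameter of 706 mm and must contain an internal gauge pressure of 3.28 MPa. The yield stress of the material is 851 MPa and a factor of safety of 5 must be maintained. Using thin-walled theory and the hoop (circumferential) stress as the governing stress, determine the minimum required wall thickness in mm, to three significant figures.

t = 6.80 mm

σ_allow = 851/5 = 170.2 MPa.
Hoop stress σ_h = pD/(2t), so t = pD/(2σ_allow) = 3.28×706/(2×170.2) = 6.803 mm.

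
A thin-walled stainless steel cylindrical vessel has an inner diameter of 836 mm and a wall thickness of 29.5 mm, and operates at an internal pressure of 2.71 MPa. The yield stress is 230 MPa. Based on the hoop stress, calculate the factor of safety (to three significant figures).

n = 5.99

σ_h = pD/(2t) = 2.71×836/(2×29.5) = 38.40 MPa.
n = 230/38.40 = 5.990.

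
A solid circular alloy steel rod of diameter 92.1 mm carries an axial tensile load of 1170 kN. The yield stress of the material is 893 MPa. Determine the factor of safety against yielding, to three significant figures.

n = 5.08

A = πd²/4 = 6662 mm².
σ = F/A = 1170000/6662 = 175.6 MPa.
n = 893/175.6 = 5.085.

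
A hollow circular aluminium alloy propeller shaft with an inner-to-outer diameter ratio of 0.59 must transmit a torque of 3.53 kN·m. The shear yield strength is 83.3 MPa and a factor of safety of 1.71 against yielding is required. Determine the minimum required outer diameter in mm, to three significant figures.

τ_allow = 83.3/1.71 = 48.71 MPa.
For a hollow shaft τ = 16T/[πd_o³(1−k⁴)] with k = 0.59, so 1−k⁴ = 0.8788.
d_o³ = 16T/[π τ_allow (1−k⁴)] = 16×3530000/(π×48.71×0.8788) = 419900 mm³.
d_o = 74.89 mm.

d_o = 74.9 mm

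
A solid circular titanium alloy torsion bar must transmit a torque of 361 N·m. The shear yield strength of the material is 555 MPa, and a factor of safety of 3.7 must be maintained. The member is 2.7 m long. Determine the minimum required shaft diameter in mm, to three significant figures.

d = 23.1 mm

Allowable shear stress τ_allow = 555/3.7 = 150.0 MPa.
For a solid shaft τ = 16T/(πd³), so d³ = 16T/(π τ_allow) = 16×361000/(π×150.0) = 12260 mm³.
d = (12260)^(1/3) = 23.06 mm.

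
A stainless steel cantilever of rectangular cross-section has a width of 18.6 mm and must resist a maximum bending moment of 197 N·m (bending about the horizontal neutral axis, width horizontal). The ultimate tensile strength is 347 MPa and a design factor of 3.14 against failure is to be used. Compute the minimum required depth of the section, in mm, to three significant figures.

σ_allow = 347/3.14 = 110.5 MPa.
For a rectangular section σ = 6M/(bh²), so h² = 6M/(b σ_allow) = 6×197000/(18.6×110.5) = 575.0 mm².
h = 23.98 mm.

h = 24.0 mm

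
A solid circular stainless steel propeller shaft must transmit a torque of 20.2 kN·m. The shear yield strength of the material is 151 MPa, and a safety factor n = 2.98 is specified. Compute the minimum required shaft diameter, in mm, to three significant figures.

Allowable shear stress τ_allow = 151/2.98 = 50.67 MPa.
For a solid shaft τ = 16T/(πd³), so d³ = 16T/(π τ_allow) = 16×2.0200×10^7/(π×50.67) = 2.030×10^6 mm³.
d = (2.030×10^6)^(1/3) = 126.6 mm.

d = 127 mm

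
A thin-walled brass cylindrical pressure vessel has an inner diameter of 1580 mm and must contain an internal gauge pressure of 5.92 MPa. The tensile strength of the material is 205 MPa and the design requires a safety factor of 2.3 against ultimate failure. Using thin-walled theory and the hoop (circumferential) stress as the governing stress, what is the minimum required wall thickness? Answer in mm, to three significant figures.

σ_allow = 205/2.3 = 89.13 MPa.
Hoop stress σ_h = pD/(2t), so t = pD/(2σ_allow) = 5.92×1580/(2×89.13) = 52.47 mm.

t = 52.5 mm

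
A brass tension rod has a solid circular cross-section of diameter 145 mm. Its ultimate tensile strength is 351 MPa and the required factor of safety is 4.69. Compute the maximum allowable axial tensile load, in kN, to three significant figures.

σ_allow = 351/4.69 = 74.84 MPa.
A = πd²/4 = π×145²/4 = 16510 mm².
F_allow = σ_allow × A = 74.84×16510 = 1.236×10^6 N.

F_allow = 1240 kN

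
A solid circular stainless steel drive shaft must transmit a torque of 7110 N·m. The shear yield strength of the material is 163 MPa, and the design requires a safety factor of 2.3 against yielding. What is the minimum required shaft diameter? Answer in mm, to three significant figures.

d = 79.9 mm

Allowable shear stress τ_allow = 163/2.3 = 70.87 MPa.
For a solid shaft τ = 16T/(πd³), so d³ = 16T/(π τ_allow) = 16×7110000/(π×70.87) = 511000 mm³.
d = (511000)^(1/3) = 79.95 mm.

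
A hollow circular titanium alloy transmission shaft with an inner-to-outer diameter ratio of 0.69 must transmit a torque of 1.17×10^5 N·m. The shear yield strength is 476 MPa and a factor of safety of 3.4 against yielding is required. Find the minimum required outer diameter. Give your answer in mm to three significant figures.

d_o = 177 mm

τ_allow = 476/3.4 = 140.0 MPa.
For a hollow shaft τ = 16T/[πd_o³(1−k⁴)] with k = 0.69, so 1−k⁴ = 0.7733.
d_o³ = 16T/[π τ_allow (1−k⁴)] = 16×1.1700×10^8/(π×140.0×0.7733) = 5.504×10^6 mm³.
d_o = 176.6 mm.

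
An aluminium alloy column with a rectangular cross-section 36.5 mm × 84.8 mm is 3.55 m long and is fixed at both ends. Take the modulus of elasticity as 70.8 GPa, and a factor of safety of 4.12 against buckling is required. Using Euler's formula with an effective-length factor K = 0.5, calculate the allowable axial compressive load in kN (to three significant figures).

Buckling occurs about the weak axis: I_min = h·b³/12 = 84.8×36.5³/12 = 343600 mm⁴ (b = 36.5 mm is the smaller dimension).
Effective length L_e = KL = 0.5×3.55 m = 1775 mm.
Euler critical load P_cr = π²EI/L_e² = π²×70800×343600/1775² = 76210 N.
P_allow = P_cr/n = 76210/4.12 = 18500 N.

P_allow = 18.5 kN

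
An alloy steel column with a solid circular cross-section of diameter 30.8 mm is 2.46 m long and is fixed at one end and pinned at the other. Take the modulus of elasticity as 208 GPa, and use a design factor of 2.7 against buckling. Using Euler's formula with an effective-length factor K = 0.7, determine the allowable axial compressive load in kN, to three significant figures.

I = πd⁴/64 = π×30.8⁴/64 = 44170 mm⁴.
Effective length L_e = KL = 0.7×2.46 m = 1722 mm.
Euler critical load P_cr = π²EI/L_e² = π²×208000×44170/1722² = 30580 N.
P_allow = P_cr/n = 30580/2.7 = 11330 N.

P_allow = 11.3 kN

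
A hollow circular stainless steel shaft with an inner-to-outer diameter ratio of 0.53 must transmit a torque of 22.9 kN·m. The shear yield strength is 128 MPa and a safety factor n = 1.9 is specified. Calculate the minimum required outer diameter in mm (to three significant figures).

τ_allow = 128/1.9 = 67.37 MPa.
For a hollow shaft τ = 16T/[πd_o³(1−k⁴)] with k = 0.53, so 1−k⁴ = 0.9211.
d_o³ = 16T/[π τ_allow (1−k⁴)] = 16×2.2900×10^7/(π×67.37×0.9211) = 1.880×10^6 mm³.
d_o = 123.4 mm.

d_o = 123 mm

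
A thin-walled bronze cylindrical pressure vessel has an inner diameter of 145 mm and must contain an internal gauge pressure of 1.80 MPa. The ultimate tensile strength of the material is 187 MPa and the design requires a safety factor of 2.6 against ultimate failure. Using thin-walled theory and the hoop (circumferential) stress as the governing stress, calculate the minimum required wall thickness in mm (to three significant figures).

t = 1.81 mm

σ_allow = 187/2.6 = 71.92 MPa.
Hoop stress σ_h = pD/(2t), so t = pD/(2σ_allow) = 1.80×145/(2×71.92) = 1.814 mm.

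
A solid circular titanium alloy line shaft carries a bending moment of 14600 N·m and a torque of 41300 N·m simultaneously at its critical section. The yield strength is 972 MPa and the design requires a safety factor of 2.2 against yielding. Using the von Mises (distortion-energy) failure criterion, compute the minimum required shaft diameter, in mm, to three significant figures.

σ_allow = σ_y/n = 972/2.2 = 441.8 MPa.
For a solid shaft σ_b = 32M/(πd³) and τ = 16T/(πd³), so the von Mises stress is σ' = (16/πd³)·√(4M²+3T²).
√(4M²+3T²) = √(4×(1.460×10^7)² + 3×(4.130×10^7)²) = 7.726×10^7 N·mm.
d³ = 16×7.726×10^7/(π×441.8) = 890600 mm³.
d = 96.21 mm.

d = 96.2 mm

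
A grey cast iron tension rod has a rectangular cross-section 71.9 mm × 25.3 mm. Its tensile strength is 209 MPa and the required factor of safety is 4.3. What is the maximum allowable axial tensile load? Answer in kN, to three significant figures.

σ_allow = 209/4.3 = 48.60 MPa.
A = 71.9×25.3 = 1819 mm².
F_allow = σ_allow × A = 48.60×1819 = 88420 N.

F_allow = 88.4 kN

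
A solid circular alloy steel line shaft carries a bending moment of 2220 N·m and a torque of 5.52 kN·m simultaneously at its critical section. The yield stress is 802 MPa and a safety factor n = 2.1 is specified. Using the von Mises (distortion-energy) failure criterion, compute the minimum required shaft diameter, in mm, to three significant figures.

σ_allow = σ_y/n = 802/2.1 = 381.9 MPa.
For a solid shaft σ_b = 32M/(πd³) and τ = 16T/(πd³), so the von Mises stress is σ' = (16/πd³)·√(4M²+3T²).
√(4M²+3T²) = √(4×(2.220×10^6)² + 3×(5.520×10^6)²) = 1.054×10^7 N·mm.
d³ = 16×1.054×10^7/(π×381.9) = 140600 mm³.
d = 52.00 mm.

d = 52.0 mm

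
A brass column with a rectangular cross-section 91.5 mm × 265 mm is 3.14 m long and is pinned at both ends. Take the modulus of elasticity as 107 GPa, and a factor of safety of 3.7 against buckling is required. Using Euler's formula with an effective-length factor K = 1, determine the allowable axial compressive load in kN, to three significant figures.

Buckling occurs about the weak axis: I_min = h·b³/12 = 265×91.5³/12 = 1.692×10^7 mm⁴ (b = 91.5 mm is the smaller dimension).
Effective length L_e = KL = 1×3.14 m = 3140 mm.
Euler critical load P_cr = π²EI/L_e² = π²×107000×1.692×10^7/3140² = 1.812×10^6 N.
P_allow = P_cr/n = 1.812×10^6/3.7 = 489700 N.

P_allow = 490 kN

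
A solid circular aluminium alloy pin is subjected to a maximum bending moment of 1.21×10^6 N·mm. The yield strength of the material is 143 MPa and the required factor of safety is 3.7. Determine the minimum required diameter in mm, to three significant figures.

d = 68.3 mm

σ_allow = 143/3.7 = 38.65 MPa.
For a solid circular section σ = 32M/(πd³), so d³ = 32M/(π σ_allow) = 32×1210000/(π×38.65) = 318900 mm³.
d = 68.32 mm.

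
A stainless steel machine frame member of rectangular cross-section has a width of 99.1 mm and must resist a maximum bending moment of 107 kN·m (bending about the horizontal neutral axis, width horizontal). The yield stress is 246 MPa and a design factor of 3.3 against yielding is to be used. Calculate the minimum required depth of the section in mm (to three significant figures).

σ_allow = 246/3.3 = 74.55 MPa.
For a rectangular section σ = 6M/(bh²), so h² = 6M/(b σ_allow) = 6×1.0700×10^8/(99.1×74.55) = 86900 mm².
h = 294.8 mm.

h = 295 mm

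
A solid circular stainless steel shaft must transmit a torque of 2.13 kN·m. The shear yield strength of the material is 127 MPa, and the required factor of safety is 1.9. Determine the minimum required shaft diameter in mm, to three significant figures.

Allowable shear stress τ_allow = 127/1.9 = 66.84 MPa.
For a solid shaft τ = 16T/(πd³), so d³ = 16T/(π τ_allow) = 16×2130000/(π×66.84) = 162300 mm³.
d = (162300)^(1/3) = 54.55 mm.

d = 54.5 mm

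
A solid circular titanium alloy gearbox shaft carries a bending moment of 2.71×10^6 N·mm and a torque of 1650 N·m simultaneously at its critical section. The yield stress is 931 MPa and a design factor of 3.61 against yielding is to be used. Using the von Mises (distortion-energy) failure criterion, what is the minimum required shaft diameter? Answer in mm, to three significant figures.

d = 49.5 mm

σ_allow = σ_y/n = 931/3.61 = 257.9 MPa.
For a solid shaft σ_b = 32M/(πd³) and τ = 16T/(πd³), so the von Mises stress is σ' = (16/πd³)·√(4M²+3T²).
√(4M²+3T²) = √(4×(2.710×10^6)² + 3×(1.650×10^6)²) = 6.127×10^6 N·mm.
d³ = 16×6.127×10^6/(π×257.9) = 121000 mm³.
d = 49.46 mm.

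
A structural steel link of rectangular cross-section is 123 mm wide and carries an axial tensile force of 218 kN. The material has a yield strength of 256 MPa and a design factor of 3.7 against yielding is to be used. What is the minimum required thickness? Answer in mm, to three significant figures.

σ_allow = 256/3.7 = 69.19 MPa.
Required area A = F/σ_allow = 218000/69.19 = 3151 mm².
t = A/w = 3151/123 = 25.62 mm.

t = 25.6 mm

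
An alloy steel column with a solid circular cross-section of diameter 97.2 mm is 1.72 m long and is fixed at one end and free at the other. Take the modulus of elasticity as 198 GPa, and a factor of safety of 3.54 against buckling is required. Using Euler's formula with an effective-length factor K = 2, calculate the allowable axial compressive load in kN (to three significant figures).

I = πd⁴/64 = π×97.2⁴/64 = 4.382×10^6 mm⁴.
Effective length L_e = KL = 2×1.72 m = 3440 mm.
Euler critical load P_cr = π²EI/L_e² = π²×198000×4.382×10^6/3440² = 723600 N.
P_allow = P_cr/n = 723600/3.54 = 204400 N.

P_allow = 204 kN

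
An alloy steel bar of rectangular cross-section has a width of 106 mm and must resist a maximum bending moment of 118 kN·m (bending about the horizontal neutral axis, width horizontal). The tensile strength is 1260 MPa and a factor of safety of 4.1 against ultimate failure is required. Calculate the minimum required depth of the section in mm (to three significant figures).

σ_allow = 1260/4.1 = 307.3 MPa.
For a rectangular section σ = 6M/(bh²), so h² = 6M/(b σ_allow) = 6×1.1800×10^8/(106×307.3) = 21730 mm².
h = 147.4 mm.

h = 147 mm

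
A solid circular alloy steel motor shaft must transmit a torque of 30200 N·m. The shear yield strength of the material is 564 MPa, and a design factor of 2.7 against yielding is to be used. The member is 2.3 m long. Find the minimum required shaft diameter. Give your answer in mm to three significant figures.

d = 90.3 mm

Allowable shear stress τ_allow = 564/2.7 = 208.9 MPa.
For a solid shaft τ = 16T/(πd³), so d³ = 16T/(π τ_allow) = 16×3.0200×10^7/(π×208.9) = 736300 mm³.
d = (736300)^(1/3) = 90.30 mm.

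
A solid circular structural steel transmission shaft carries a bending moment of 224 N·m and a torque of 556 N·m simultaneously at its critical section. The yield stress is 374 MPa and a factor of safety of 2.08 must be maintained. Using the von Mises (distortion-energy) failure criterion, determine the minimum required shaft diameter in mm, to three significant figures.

σ_allow = σ_y/n = 374/2.08 = 179.8 MPa.
For a solid shaft σ_b = 32M/(πd³) and τ = 16T/(πd³), so the von Mises stress is σ' = (16/πd³)·√(4M²+3T²).
√(4M²+3T²) = √(4×(224000)² + 3×(556000)²) = 1.062×10^6 N·mm.
d³ = 16×1.062×10^6/(π×179.8) = 30080 mm³.
d = 31.10 mm.

d = 31.1 mm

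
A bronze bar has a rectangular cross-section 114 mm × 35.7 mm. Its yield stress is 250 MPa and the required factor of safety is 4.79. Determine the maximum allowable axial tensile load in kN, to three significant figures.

F_allow = 212 kN

σ_allow = 250/4.79 = 52.19 MPa.
A = 114×35.7 = 4070 mm².
F_allow = σ_allow × A = 52.19×4070 = 212400 N.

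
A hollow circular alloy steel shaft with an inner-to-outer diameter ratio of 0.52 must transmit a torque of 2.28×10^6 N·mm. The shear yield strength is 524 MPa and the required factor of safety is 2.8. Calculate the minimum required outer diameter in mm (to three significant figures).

d_o = 40.6 mm

τ_allow = 524/2.8 = 187.1 MPa.
For a hollow shaft τ = 16T/[πd_o³(1−k⁴)] with k = 0.52, so 1−k⁴ = 0.9269.
d_o³ = 16T/[π τ_allow (1−k⁴)] = 16×2280000/(π×187.1×0.9269) = 66940 mm³.
d_o = 40.60 mm.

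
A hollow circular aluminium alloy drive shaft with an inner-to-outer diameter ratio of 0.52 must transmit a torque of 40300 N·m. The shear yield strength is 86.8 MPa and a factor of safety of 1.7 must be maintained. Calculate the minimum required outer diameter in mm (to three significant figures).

d_o = 163 mm

τ_allow = 86.8/1.7 = 51.06 MPa.
For a hollow shaft τ = 16T/[πd_o³(1−k⁴)] with k = 0.52, so 1−k⁴ = 0.9269.
d_o³ = 16T/[π τ_allow (1−k⁴)] = 16×4.0300×10^7/(π×51.06×0.9269) = 4.337×10^6 mm³.
d_o = 163.1 mm.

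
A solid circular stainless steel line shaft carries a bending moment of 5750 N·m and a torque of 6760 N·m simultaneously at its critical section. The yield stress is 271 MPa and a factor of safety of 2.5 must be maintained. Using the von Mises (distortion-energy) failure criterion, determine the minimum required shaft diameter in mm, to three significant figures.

σ_allow = σ_y/n = 271/2.5 = 108.4 MPa.
For a solid shaft σ_b = 32M/(πd³) and τ = 16T/(πd³), so the von Mises stress is σ' = (16/πd³)·√(4M²+3T²).
√(4M²+3T²) = √(4×(5.750×10^6)² + 3×(6.760×10^6)²) = 1.641×10^7 N·mm.
d³ = 16×1.641×10^7/(π×108.4) = 771100 mm³.
d = 91.70 mm.

d = 91.7 mm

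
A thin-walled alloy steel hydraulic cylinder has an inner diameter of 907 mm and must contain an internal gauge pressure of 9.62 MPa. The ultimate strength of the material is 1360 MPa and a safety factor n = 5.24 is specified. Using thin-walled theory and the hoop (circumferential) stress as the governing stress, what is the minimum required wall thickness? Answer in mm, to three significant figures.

t = 16.8 mm

σ_allow = 1360/5.24 = 259.5 MPa.
Hoop stress σ_h = pD/(2t), so t = pD/(2σ_allow) = 9.62×907/(2×259.5) = 16.81 mm.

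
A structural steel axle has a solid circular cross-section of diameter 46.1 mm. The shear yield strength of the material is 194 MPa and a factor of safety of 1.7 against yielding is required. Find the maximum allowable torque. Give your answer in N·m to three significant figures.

τ_allow = 194/1.7 = 114.1 MPa.
For a solid shaft T_allow = τ_allow·πd³/16; πd³/16 = π×46.1³/16 = 19240 mm³.
T_allow = 114.1×19240 = 2.195×10^6 N·mm = 2195 N·m.

T_allow = 2200 N·m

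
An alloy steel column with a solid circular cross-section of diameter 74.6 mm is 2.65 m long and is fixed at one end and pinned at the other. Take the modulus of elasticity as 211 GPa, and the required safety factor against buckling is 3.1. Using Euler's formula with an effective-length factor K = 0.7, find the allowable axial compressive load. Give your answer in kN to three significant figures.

I = πd⁴/64 = π×74.6⁴/64 = 1.520×10^6 mm⁴.
Effective length L_e = KL = 0.7×2.65 m = 1855 mm.
Euler critical load P_cr = π²EI/L_e² = π²×211000×1.520×10^6/1855² = 920100 N.
P_allow = P_cr/n = 920100/3.1 = 296800 N.

P_allow = 297 kN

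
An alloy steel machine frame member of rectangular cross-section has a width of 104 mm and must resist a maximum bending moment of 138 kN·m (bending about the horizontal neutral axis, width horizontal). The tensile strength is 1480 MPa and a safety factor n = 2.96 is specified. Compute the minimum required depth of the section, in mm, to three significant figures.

h = 126 mm

σ_allow = 1480/2.96 = 500.0 MPa.
For a rectangular section σ = 6M/(bh²), so h² = 6M/(b σ_allow) = 6×1.3800×10^8/(104×500.0) = 15920 mm².
h = 126.2 mm.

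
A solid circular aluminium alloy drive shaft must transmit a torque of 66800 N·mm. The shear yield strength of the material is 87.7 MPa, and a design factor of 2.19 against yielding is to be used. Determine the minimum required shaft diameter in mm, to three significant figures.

Allowable shear stress τ_allow = 87.7/2.19 = 40.05 MPa.
For a solid shaft τ = 16T/(πd³), so d³ = 16T/(π τ_allow) = 16×66800/(π×40.05) = 8496 mm³.
d = (8496)^(1/3) = 20.40 mm.

d = 20.4 mm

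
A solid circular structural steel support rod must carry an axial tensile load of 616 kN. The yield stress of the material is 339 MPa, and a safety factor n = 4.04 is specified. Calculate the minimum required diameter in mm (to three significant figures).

Allowable stress σ_allow = 339/4.04 = 83.91 MPa.
Required area A = F/σ_allow = 616000/83.91 = 7341 mm².
A = πd²/4 → d = √(4A/π) = 96.68 mm.

d = 96.7 mm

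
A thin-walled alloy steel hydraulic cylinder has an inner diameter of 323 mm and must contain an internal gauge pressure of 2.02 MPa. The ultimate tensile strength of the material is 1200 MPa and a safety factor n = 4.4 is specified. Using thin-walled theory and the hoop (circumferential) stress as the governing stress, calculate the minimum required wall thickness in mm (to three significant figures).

t = 1.20 mm

σ_allow = 1200/4.4 = 272.7 MPa.
Hoop stress σ_h = pD/(2t), so t = pD/(2σ_allow) = 2.02×323/(2×272.7) = 1.196 mm.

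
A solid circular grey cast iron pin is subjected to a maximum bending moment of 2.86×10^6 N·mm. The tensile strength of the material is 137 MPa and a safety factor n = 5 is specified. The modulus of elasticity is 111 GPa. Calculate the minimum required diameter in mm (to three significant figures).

σ_allow = 137/5 = 27.40 MPa.
For a solid circular section σ = 32M/(πd³), so d³ = 32M/(π σ_allow) = 32×2860000/(π×27.40) = 1.063×10^6 mm³.
d = 102.1 mm.

d = 102 mm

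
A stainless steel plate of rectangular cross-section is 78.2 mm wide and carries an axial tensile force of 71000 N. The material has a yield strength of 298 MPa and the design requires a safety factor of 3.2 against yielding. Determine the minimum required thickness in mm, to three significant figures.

σ_allow = 298/3.2 = 93.12 MPa.
Required area A = F/σ_allow = 71000/93.12 = 762.4 mm².
t = A/w = 762.4/78.2 = 9.750 mm.

t = 9.75 mm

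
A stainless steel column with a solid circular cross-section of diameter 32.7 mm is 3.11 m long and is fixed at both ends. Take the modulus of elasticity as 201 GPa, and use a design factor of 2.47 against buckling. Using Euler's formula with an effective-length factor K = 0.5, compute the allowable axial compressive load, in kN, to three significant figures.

P_allow = 18.6 kN

I = πd⁴/64 = π×32.7⁴/64 = 56130 mm⁴.
Effective length L_e = KL = 0.5×3.11 m = 1555 mm.
Euler critical load P_cr = π²EI/L_e² = π²×201000×56130/1555² = 46050 N.
P_allow = P_cr/n = 46050/2.47 = 18640 N.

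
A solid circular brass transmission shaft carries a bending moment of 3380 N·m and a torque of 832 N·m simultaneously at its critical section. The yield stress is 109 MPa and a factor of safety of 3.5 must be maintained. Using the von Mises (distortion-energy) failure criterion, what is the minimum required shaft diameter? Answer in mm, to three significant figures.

σ_allow = σ_y/n = 109/3.5 = 31.14 MPa.
For a solid shaft σ_b = 32M/(πd³) and τ = 16T/(πd³), so the von Mises stress is σ' = (16/πd³)·√(4M²+3T²).
√(4M²+3T²) = √(4×(3.380×10^6)² + 3×(832000)²) = 6.912×10^6 N·mm.
d³ = 16×6.912×10^6/(π×31.14) = 1.130×10^6 mm³.
d = 104.2 mm.

d = 104 mm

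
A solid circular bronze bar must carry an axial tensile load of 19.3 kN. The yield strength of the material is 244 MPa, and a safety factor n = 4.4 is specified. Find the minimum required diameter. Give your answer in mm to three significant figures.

d = 21.1 mm

Allowable stress σ_allow = 244/4.4 = 55.45 MPa.
Required area A = F/σ_allow = 19300/55.45 = 348.0 mm².
A = πd²/4 → d = √(4A/π) = 21.05 mm.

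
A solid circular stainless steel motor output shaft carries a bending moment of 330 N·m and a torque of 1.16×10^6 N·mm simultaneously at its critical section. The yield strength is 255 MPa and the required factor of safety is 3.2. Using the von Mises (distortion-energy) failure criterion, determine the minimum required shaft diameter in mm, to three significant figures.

d = 51.3 mm

σ_allow = σ_y/n = 255/3.2 = 79.69 MPa.
For a solid shaft σ_b = 32M/(πd³) and τ = 16T/(πd³), so the von Mises stress is σ' = (16/πd³)·√(4M²+3T²).
√(4M²+3T²) = √(4×(330000)² + 3×(1.160×10^6)²) = 2.115×10^6 N·mm.
d³ = 16×2.115×10^6/(π×79.69) = 135200 mm³.
d = 51.32 mm.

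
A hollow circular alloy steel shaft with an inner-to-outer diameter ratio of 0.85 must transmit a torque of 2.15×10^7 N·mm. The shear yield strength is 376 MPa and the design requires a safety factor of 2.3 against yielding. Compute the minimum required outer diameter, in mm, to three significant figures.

τ_allow = 376/2.3 = 163.5 MPa.
For a hollow shaft τ = 16T/[πd_o³(1−k⁴)] with k = 0.85, so 1−k⁴ = 0.4780.
d_o³ = 16T/[π τ_allow (1−k⁴)] = 16×2.1500×10^7/(π×163.5×0.4780) = 1.401×10^6 mm³.
d_o = 111.9 mm.

d_o = 112 mm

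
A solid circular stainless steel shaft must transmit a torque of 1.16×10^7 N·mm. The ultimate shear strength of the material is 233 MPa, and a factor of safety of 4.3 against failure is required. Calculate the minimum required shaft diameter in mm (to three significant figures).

Allowable shear stress τ_allow = 233/4.3 = 54.19 MPa.
For a solid shaft τ = 16T/(πd³), so d³ = 16T/(π τ_allow) = 16×1.1600×10^7/(π×54.19) = 1.090×10^6 mm³.
d = (1.090×10^6)^(1/3) = 102.9 mm.

d = 103 mm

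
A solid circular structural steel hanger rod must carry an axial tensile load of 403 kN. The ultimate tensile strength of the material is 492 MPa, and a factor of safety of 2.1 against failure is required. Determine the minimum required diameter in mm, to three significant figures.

Allowable stress σ_allow = 492/2.1 = 234.3 MPa.
Required area A = F/σ_allow = 403000/234.3 = 1720 mm².
A = πd²/4 → d = √(4A/π) = 46.80 mm.

d = 46.8 mm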